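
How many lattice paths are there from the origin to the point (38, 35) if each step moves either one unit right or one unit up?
Number of paths = 827114477843191362552

A monotone lattice path from (0, 0) to (38, 35) consists of 38 east steps and 35 north steps in some order, so it is determined by which 38 of the 73 steps are east. The count is C(73, 38) = 827114477843191362552.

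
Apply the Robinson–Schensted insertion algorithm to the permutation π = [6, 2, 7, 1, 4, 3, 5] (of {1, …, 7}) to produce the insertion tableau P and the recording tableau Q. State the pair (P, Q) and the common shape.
P = [1, 3, 5] / [2, 4] / [6, 7];  Q = [1, 3, 7] / [2, 5] / [4, 6];  common shape = (3, 2, 2)

Row-insert the values π_1, π_2, … into P one at a time, bumping the leftmost entry strictly greater than the inserted value down to the next row. The recording tableau Q records, in position (i, j), the step at which that cell was added to P.
  Insert 6 (step 1): P = [6];  Q = [1]
  Insert 2 (step 2): P = [2] / [6];  Q = [1] / [2]
  Insert 7 (step 3): P = [2, 7] / [6];  Q = [1, 3] / [2]
  Insert 1 (step 4): P = [1, 7] / [2] / [6];  Q = [1, 3] / [2] / [4]
  Insert 4 (step 5): P = [1, 4] / [2, 7] / [6];  Q = [1, 3] / [2, 5] / [4]
  Insert 3 (step 6): P = [1, 3] / [2, 4] / [6, 7];  Q = [1, 3] / [2, 5] / [4, 6]
  Insert 5 (step 7): P = [1, 3, 5] / [2, 4] / [6, 7];  Q = [1, 3, 7] / [2, 5] / [4, 6]
Final shape: (3, 2, 2).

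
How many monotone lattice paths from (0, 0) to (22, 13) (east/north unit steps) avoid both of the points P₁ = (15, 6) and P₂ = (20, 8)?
Number of paths = 1248763971

Inclusion–exclusion. Total paths: C(35, 22) = 1476337800. Through P₁: C(21, 15)·C(14, 7) = 186234048. Through P₂: C(28, 20)·C(7, 2) = 65270205. Since P₁ is strictly southwest of P₂, a monotone path through both must visit P₁ then P₂; paths through both = C(21, 15)·C(7, 5)·C(7, 2) = 23930424. Avoid both = 1476337800 − 186234048 − 65270205 + 23930424 = 1248763971.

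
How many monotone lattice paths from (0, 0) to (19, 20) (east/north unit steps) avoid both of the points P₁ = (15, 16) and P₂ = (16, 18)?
Number of paths = 34862042310

Inclusion–exclusion. Total paths: C(39, 19) = 68923264410. Through P₁: C(31, 15)·C(8, 4) = 21037813650. Through P₂: C(34, 16)·C(5, 3) = 22039614300. Since P₁ is strictly southwest of P₂, a monotone path through both must visit P₁ then P₂; paths through both = C(31, 15)·C(3, 1)·C(5, 3) = 9016205850. Avoid both = 68923264410 − 21037813650 − 22039614300 + 9016205850 = 34862042310.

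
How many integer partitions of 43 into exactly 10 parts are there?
p(43, 10 parts) = 5888

Partitions of n into exactly k parts are in bijection with partitions of n − k into at most k parts (subtract 1 from each part). So p(43, exactly 10) = p(33, parts ≤ 10). Computing via the recurrence p(m, j) = p(m, j−1) + p(m−j, j) gives 5888.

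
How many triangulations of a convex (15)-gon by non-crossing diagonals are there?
C_13 = 742900

These polygon triangulations are counted by the Catalan number C_n = (1/(n + 1)) · C(2n, n). For n = 13: C_13 = (1/14) · C(26, 13) = 10400600/14 = 742900.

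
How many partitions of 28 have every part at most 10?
p(28, parts ≤ 10) = 2534

Use the recurrence p(n, m) = p(n, m−1) + p(n−m, m): either the largest part is < m (count p(n, m−1)) or the largest part is exactly m (remove one copy of m, count p(n−m, m)). With p(0, ·) = 1 this gives p(28, parts ≤ 10) = 2534. (By conjugating Young diagrams, this also counts partitions of 28 into at most 10 parts.)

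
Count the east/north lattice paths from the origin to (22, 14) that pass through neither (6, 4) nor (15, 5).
Number of paths = 2527491090

Inclusion–exclusion. Total paths: C(36, 22) = 3796297200. Through P₁: C(10, 6)·C(26, 16) = 1115464350. Through P₂: C(20, 15)·C(16, 7) = 177365760. Since P₁ is strictly southwest of P₂, a monotone path through both must visit P₁ then P₂; paths through both = C(10, 6)·C(10, 9)·C(16, 7) = 24024000. Avoid both = 3796297200 − 1115464350 − 177365760 + 24024000 = 2527491090.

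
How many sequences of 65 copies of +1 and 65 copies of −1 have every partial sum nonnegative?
C_65 = 1440418573150919668872489894243865350

These ballot sequences are counted by the Catalan number C_n = (1/(n + 1)) · C(2n, n). For n = 65: C_65 = (1/66) · C(130, 65) = 95067625827960698145584333020095113100/66 = 1440418573150919668872489894243865350.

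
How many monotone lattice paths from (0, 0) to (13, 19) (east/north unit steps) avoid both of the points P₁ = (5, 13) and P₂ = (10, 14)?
Number of paths = 214692408

Inclusion–exclusion. Total paths: C(32, 13) = 347373600. Through P₁: C(18, 5)·C(14, 8) = 25729704. Through P₂: C(24, 10)·C(8, 3) = 109830336. Since P₁ is strictly southwest of P₂, a monotone path through both must visit P₁ then P₂; paths through both = C(18, 5)·C(6, 5)·C(8, 3) = 2878848. Avoid both = 347373600 − 25729704 − 109830336 + 2878848 = 214692408.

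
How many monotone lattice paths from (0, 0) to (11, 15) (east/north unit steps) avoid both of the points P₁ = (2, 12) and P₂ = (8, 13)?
Number of paths = 5677610

Inclusion–exclusion. Total paths: C(26, 11) = 7726160. Through P₁: C(14, 2)·C(12, 9) = 20020. Through P₂: C(21, 8)·C(5, 3) = 2034900. Since P₁ is strictly southwest of P₂, a monotone path through both must visit P₁ then P₂; paths through both = C(14, 2)·C(7, 6)·C(5, 3) = 6370. Avoid both = 7726160 − 20020 − 2034900 + 6370 = 5677610.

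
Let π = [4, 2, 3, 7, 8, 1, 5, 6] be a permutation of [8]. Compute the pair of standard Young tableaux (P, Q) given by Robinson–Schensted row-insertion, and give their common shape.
P = [1, 3, 5, 6] / [2, 7, 8] / [4];  Q = [1, 3, 4, 5] / [2, 7, 8] / [6];  common shape = (4, 3, 1)

Row-insert the values π_1, π_2, … into P one at a time, bumping the leftmost entry strictly greater than the inserted value down to the next row. The recording tableau Q records, in position (i, j), the step at which that cell was added to P.
  Insert 4 (step 1): P = [4];  Q = [1]
  Insert 2 (step 2): P = [2] / [4];  Q = [1] / [2]
  Insert 3 (step 3): P = [2, 3] / [4];  Q = [1, 3] / [2]
  Insert 7 (step 4): P = [2, 3, 7] / [4];  Q = [1, 3, 4] / [2]
  Insert 8 (step 5): P = [2, 3, 7, 8] / [4];  Q = [1, 3, 4, 5] / [2]
  Insert 1 (step 6): P = [1, 3, 7, 8] / [2] / [4];  Q = [1, 3, 4, 5] / [2] / [6]
  Insert 5 (step 7): P = [1, 3, 5, 8] / [2, 7] / [4];  Q = [1, 3, 4, 5] / [2, 7] / [6]
  Insert 6 (step 8): P = [1, 3, 5, 6] / [2, 7, 8] / [4];  Q = [1, 3, 4, 5] / [2, 7, 8] / [6]
Final shape: (4, 3, 1).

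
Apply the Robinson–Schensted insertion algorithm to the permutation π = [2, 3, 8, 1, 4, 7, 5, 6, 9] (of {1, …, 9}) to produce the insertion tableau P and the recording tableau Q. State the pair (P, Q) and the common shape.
P = [1, 3, 4, 5, 6, 9] / [2, 7] / [8];  Q = [1, 2, 3, 6, 8, 9] / [4, 5] / [7];  common shape = (6, 2, 1)

Row-insert the values π_1, π_2, … into P one at a time, bumping the leftmost entry strictly greater than the inserted value down to the next row. The recording tableau Q records, in position (i, j), the step at which that cell was added to P.
  Insert 2 (step 1): P = [2];  Q = [1]
  Insert 3 (step 2): P = [2, 3];  Q = [1, 2]
  Insert 8 (step 3): P = [2, 3, 8];  Q = [1, 2, 3]
  Insert 1 (step 4): P = [1, 3, 8] / [2];  Q = [1, 2, 3] / [4]
  Insert 4 (step 5): P = [1, 3, 4] / [2, 8];  Q = [1, 2, 3] / [4, 5]
  Insert 7 (step 6): P = [1, 3, 4, 7] / [2, 8];  Q = [1, 2, 3, 6] / [4, 5]
  Insert 5 (step 7): P = [1, 3, 4, 5] / [2, 7] / [8];  Q = [1, 2, 3, 6] / [4, 5] / [7]
  Insert 6 (step 8): P = [1, 3, 4, 5, 6] / [2, 7] / [8];  Q = [1, 2, 3, 6, 8] / [4, 5] / [7]
  Insert 9 (step 9): P = [1, 3, 4, 5, 6, 9] / [2, 7] / [8];  Q = [1, 2, 3, 6, 8, 9] / [4, 5] / [7]
Final shape: (6, 2, 1).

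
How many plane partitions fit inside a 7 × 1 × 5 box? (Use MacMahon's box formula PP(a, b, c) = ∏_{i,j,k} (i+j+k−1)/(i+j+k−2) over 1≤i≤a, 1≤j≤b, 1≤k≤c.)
PP(7, 1, 5) = 792

Evaluate the triple product over i = 1..7, j = 1..1, k = 1..5. The factors are (2/1) · (3/2) · (4/3) · (5/4) · (6/5) · (3/2) · (4/3) · (5/4) · … (35 factors total). The numerators and denominators telescope so the product is an integer; carrying out the multiplication exactly gives PP(7, 1, 5) = 792.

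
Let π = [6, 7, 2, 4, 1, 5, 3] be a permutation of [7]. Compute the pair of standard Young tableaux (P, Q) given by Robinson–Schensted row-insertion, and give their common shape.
P = [1, 3, 5] / [2, 4] / [6, 7];  Q = [1, 2, 6] / [3, 4] / [5, 7];  common shape = (3, 2, 2)

Row-insert the values π_1, π_2, … into P one at a time, bumping the leftmost entry strictly greater than the inserted value down to the next row. The recording tableau Q records, in position (i, j), the step at which that cell was added to P.
  Insert 6 (step 1): P = [6];  Q = [1]
  Insert 7 (step 2): P = [6, 7];  Q = [1, 2]
  Insert 2 (step 3): P = [2, 7] / [6];  Q = [1, 2] / [3]
  Insert 4 (step 4): P = [2, 4] / [6, 7];  Q = [1, 2] / [3, 4]
  Insert 1 (step 5): P = [1, 4] / [2, 7] / [6];  Q = [1, 2] / [3, 4] / [5]
  Insert 5 (step 6): P = [1, 4, 5] / [2, 7] / [6];  Q = [1, 2, 6] / [3, 4] / [5]
  Insert 3 (step 7): P = [1, 3, 5] / [2, 4] / [6, 7];  Q = [1, 2, 6] / [3, 4] / [5, 7]
Final shape: (3, 2, 2).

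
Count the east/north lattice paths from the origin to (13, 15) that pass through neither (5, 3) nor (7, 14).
Number of paths = 29604456

Inclusion–exclusion. Total paths: C(28, 13) = 37442160. Through P₁: C(8, 5)·C(20, 8) = 7054320. Through P₂: C(21, 7)·C(7, 6) = 813960. Since P₁ is strictly southwest of P₂, a monotone path through both must visit P₁ then P₂; paths through both = C(8, 5)·C(13, 2)·C(7, 6) = 30576. Avoid both = 37442160 − 7054320 − 813960 + 30576 = 29604456.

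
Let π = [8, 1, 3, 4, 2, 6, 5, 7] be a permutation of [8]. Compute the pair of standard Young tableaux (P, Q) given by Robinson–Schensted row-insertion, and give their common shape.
P = [1, 2, 4, 5, 7] / [3, 6] / [8];  Q = [1, 3, 4, 6, 8] / [2, 7] / [5];  common shape = (5, 2, 1)

Row-insert the values π_1, π_2, … into P one at a time, bumping the leftmost entry strictly greater than the inserted value down to the next row. The recording tableau Q records, in position (i, j), the step at which that cell was added to P.
  Insert 8 (step 1): P = [8];  Q = [1]
  Insert 1 (step 2): P = [1] / [8];  Q = [1] / [2]
  Insert 3 (step 3): P = [1, 3] / [8];  Q = [1, 3] / [2]
  Insert 4 (step 4): P = [1, 3, 4] / [8];  Q = [1, 3, 4] / [2]
  Insert 2 (step 5): P = [1, 2, 4] / [3] / [8];  Q = [1, 3, 4] / [2] / [5]
  Insert 6 (step 6): P = [1, 2, 4, 6] / [3] / [8];  Q = [1, 3, 4, 6] / [2] / [5]
  Insert 5 (step 7): P = [1, 2, 4, 5] / [3, 6] / [8];  Q = [1, 3, 4, 6] / [2, 7] / [5]
  Insert 7 (step 8): P = [1, 2, 4, 5, 7] / [3, 6] / [8];  Q = [1, 3, 4, 6, 8] / [2, 7] / [5]
Final shape: (5, 2, 1).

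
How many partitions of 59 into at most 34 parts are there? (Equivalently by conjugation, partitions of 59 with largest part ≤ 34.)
p(59, parts ≤ 34) = 824482

Use the recurrence p(n, m) = p(n, m−1) + p(n−m, m): either the largest part is < m (count p(n, m−1)) or the largest part is exactly m (remove one copy of m, count p(n−m, m)). With p(0, ·) = 1 this gives p(59, parts ≤ 34) = 824482. (By conjugating Young diagrams, this also counts partitions of 59 into at most 34 parts.)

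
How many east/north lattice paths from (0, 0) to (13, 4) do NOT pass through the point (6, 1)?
Number of paths = 1540

Total paths from (0, 0) to (13, 4): C(17, 13) = 2380. Paths through (6, 1): (paths (0, 0) → (6, 1)) × (paths (6, 1) → (13, 4)) = C(7, 6) · C(10, 7) = 7 · 120 = 840. Avoidance count = 2380 − 840 = 1540.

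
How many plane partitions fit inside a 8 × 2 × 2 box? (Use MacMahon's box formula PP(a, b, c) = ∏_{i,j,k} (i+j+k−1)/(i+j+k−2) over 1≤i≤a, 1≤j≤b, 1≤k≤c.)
PP(8, 2, 2) = 825

Evaluate the triple product over i = 1..8, j = 1..2, k = 1..2. The factors are (2/1) · (3/2) · (3/2) · (4/3) · (3/2) · (4/3) · (4/3) · (5/4) · … (32 factors total). The numerators and denominators telescope so the product is an integer; carrying out the multiplication exactly gives PP(8, 2, 2) = 825.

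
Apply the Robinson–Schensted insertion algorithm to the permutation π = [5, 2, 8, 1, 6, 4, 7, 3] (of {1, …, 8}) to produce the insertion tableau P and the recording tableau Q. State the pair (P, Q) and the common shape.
P = [1, 3, 7] / [2, 4] / [5, 6] / [8];  Q = [1, 3, 7] / [2, 5] / [4, 6] / [8];  common shape = (3, 2, 2, 1)

Row-insert the values π_1, π_2, … into P one at a time, bumping the leftmost entry strictly greater than the inserted value down to the next row. The recording tableau Q records, in position (i, j), the step at which that cell was added to P.
  Insert 5 (step 1): P = [5];  Q = [1]
  Insert 2 (step 2): P = [2] / [5];  Q = [1] / [2]
  Insert 8 (step 3): P = [2, 8] / [5];  Q = [1, 3] / [2]
  Insert 1 (step 4): P = [1, 8] / [2] / [5];  Q = [1, 3] / [2] / [4]
  Insert 6 (step 5): P = [1, 6] / [2, 8] / [5];  Q = [1, 3] / [2, 5] / [4]
  Insert 4 (step 6): P = [1, 4] / [2, 6] / [5, 8];  Q = [1, 3] / [2, 5] / [4, 6]
  Insert 7 (step 7): P = [1, 4, 7] / [2, 6] / [5, 8];  Q = [1, 3, 7] / [2, 5] / [4, 6]
  Insert 3 (step 8): P = [1, 3, 7] / [2, 4] / [5, 6] / [8];  Q = [1, 3, 7] / [2, 5] / [4, 6] / [8]
Final shape: (3, 2, 2, 1).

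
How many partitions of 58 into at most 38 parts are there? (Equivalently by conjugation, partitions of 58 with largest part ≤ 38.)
p(58, parts ≤ 38) = 713133

Use the recurrence p(n, m) = p(n, m−1) + p(n−m, m): either the largest part is < m (count p(n, m−1)) or the largest part is exactly m (remove one copy of m, count p(n−m, m)). With p(0, ·) = 1 this gives p(58, parts ≤ 38) = 713133. (By conjugating Young diagrams, this also counts partitions of 58 into at most 38 parts.)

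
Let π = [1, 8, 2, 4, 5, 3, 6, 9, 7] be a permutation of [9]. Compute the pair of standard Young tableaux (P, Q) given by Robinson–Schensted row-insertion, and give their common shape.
P = [1, 2, 3, 5, 6, 7] / [4, 9] / [8];  Q = [1, 2, 4, 5, 7, 8] / [3, 9] / [6];  common shape = (6, 2, 1)

Row-insert the values π_1, π_2, … into P one at a time, bumping the leftmost entry strictly greater than the inserted value down to the next row. The recording tableau Q records, in position (i, j), the step at which that cell was added to P.
  Insert 1 (step 1): P = [1];  Q = [1]
  Insert 8 (step 2): P = [1, 8];  Q = [1, 2]
  Insert 2 (step 3): P = [1, 2] / [8];  Q = [1, 2] / [3]
  Insert 4 (step 4): P = [1, 2, 4] / [8];  Q = [1, 2, 4] / [3]
  Insert 5 (step 5): P = [1, 2, 4, 5] / [8];  Q = [1, 2, 4, 5] / [3]
  Insert 3 (step 6): P = [1, 2, 3, 5] / [4] / [8];  Q = [1, 2, 4, 5] / [3] / [6]
  Insert 6 (step 7): P = [1, 2, 3, 5, 6] / [4] / [8];  Q = [1, 2, 4, 5, 7] / [3] / [6]
  Insert 9 (step 8): P = [1, 2, 3, 5, 6, 9] / [4] / [8];  Q = [1, 2, 4, 5, 7, 8] / [3] / [6]
  Insert 7 (step 9): P = [1, 2, 3, 5, 6, 7] / [4, 9] / [8];  Q = [1, 2, 4, 5, 7, 8] / [3, 9] / [6]
Final shape: (6, 2, 1).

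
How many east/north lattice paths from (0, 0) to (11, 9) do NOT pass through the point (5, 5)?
Number of paths = 115040

Total paths from (0, 0) to (11, 9): C(20, 11) = 167960. Paths through (5, 5): (paths (0, 0) → (5, 5)) × (paths (5, 5) → (11, 9)) = C(10, 5) · C(10, 6) = 252 · 210 = 52920. Avoidance count = 167960 − 52920 = 115040.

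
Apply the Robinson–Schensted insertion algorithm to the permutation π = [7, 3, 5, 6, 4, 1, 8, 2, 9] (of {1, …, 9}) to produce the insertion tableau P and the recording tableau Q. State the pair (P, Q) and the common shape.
P = [1, 2, 6, 8, 9] / [3, 4] / [5] / [7];  Q = [1, 3, 4, 7, 9] / [2, 8] / [5] / [6];  common shape = (5, 2, 1, 1)

Row-insert the values π_1, π_2, … into P one at a time, bumping the leftmost entry strictly greater than the inserted value down to the next row. The recording tableau Q records, in position (i, j), the step at which that cell was added to P.
  Insert 7 (step 1): P = [7];  Q = [1]
  Insert 3 (step 2): P = [3] / [7];  Q = [1] / [2]
  Insert 5 (step 3): P = [3, 5] / [7];  Q = [1, 3] / [2]
  Insert 6 (step 4): P = [3, 5, 6] / [7];  Q = [1, 3, 4] / [2]
  Insert 4 (step 5): P = [3, 4, 6] / [5] / [7];  Q = [1, 3, 4] / [2] / [5]
  Insert 1 (step 6): P = [1, 4, 6] / [3] / [5] / [7];  Q = [1, 3, 4] / [2] / [5] / [6]
  Insert 8 (step 7): P = [1, 4, 6, 8] / [3] / [5] / [7];  Q = [1, 3, 4, 7] / [2] / [5] / [6]
  Insert 2 (step 8): P = [1, 2, 6, 8] / [3, 4] / [5] / [7];  Q = [1, 3, 4, 7] / [2, 8] / [5] / [6]
  Insert 9 (step 9): P = [1, 2, 6, 8, 9] / [3, 4] / [5] / [7];  Q = [1, 3, 4, 7, 9] / [2, 8] / [5] / [6]
Final shape: (5, 2, 1, 1).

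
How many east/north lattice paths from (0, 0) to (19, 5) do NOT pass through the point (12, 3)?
Number of paths = 26124

Total paths from (0, 0) to (19, 5): C(24, 19) = 42504. Paths through (12, 3): (paths (0, 0) → (12, 3)) × (paths (12, 3) → (19, 5)) = C(15, 12) · C(9, 7) = 455 · 36 = 16380. Avoidance count = 42504 − 16380 = 26124.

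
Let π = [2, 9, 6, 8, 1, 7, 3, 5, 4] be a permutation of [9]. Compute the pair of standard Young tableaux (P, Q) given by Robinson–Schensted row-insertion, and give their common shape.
P = [1, 3, 4] / [2, 5, 7] / [6] / [8] / [9];  Q = [1, 2, 4] / [3, 6, 8] / [5] / [7] / [9];  common shape = (3, 3, 1, 1, 1)

Row-insert the values π_1, π_2, … into P one at a time, bumping the leftmost entry strictly greater than the inserted value down to the next row. The recording tableau Q records, in position (i, j), the step at which that cell was added to P.
  Insert 2 (step 1): P = [2];  Q = [1]
  Insert 9 (step 2): P = [2, 9];  Q = [1, 2]
  Insert 6 (step 3): P = [2, 6] / [9];  Q = [1, 2] / [3]
  Insert 8 (step 4): P = [2, 6, 8] / [9];  Q = [1, 2, 4] / [3]
  Insert 1 (step 5): P = [1, 6, 8] / [2] / [9];  Q = [1, 2, 4] / [3] / [5]
  Insert 7 (step 6): P = [1, 6, 7] / [2, 8] / [9];  Q = [1, 2, 4] / [3, 6] / [5]
  Insert 3 (step 7): P = [1, 3, 7] / [2, 6] / [8] / [9];  Q = [1, 2, 4] / [3, 6] / [5] / [7]
  Insert 5 (step 8): P = [1, 3, 5] / [2, 6, 7] / [8] / [9];  Q = [1, 2, 4] / [3, 6, 8] / [5] / [7]
  Insert 4 (step 9): P = [1, 3, 4] / [2, 5, 7] / [6] / [8] / [9];  Q = [1, 2, 4] / [3, 6, 8] / [5] / [7] / [9]
Final shape: (3, 3, 1, 1, 1).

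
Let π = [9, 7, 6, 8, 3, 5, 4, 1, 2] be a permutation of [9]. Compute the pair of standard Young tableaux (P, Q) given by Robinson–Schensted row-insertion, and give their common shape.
P = [1, 2] / [3, 4] / [5, 8] / [6] / [7] / [9];  Q = [1, 4] / [2, 6] / [3, 9] / [5] / [7] / [8];  common shape = (2, 2, 2, 1, 1, 1)

Row-insert the values π_1, π_2, … into P one at a time, bumping the leftmost entry strictly greater than the inserted value down to the next row. The recording tableau Q records, in position (i, j), the step at which that cell was added to P.
  Insert 9 (step 1): P = [9];  Q = [1]
  Insert 7 (step 2): P = [7] / [9];  Q = [1] / [2]
  Insert 6 (step 3): P = [6] / [7] / [9];  Q = [1] / [2] / [3]
  Insert 8 (step 4): P = [6, 8] / [7] / [9];  Q = [1, 4] / [2] / [3]
  Insert 3 (step 5): P = [3, 8] / [6] / [7] / [9];  Q = [1, 4] / [2] / [3] / [5]
  Insert 5 (step 6): P = [3, 5] / [6, 8] / [7] / [9];  Q = [1, 4] / [2, 6] / [3] / [5]
  Insert 4 (step 7): P = [3, 4] / [5, 8] / [6] / [7] / [9];  Q = [1, 4] / [2, 6] / [3] / [5] / [7]
  Insert 1 (step 8): P = [1, 4] / [3, 8] / [5] / [6] / [7] / [9];  Q = [1, 4] / [2, 6] / [3] / [5] / [7] / [8]
  Insert 2 (step 9): P = [1, 2] / [3, 4] / [5, 8] / [6] / [7] / [9];  Q = [1, 4] / [2, 6] / [3, 9] / [5] / [7] / [8]
Final shape: (2, 2, 2, 1, 1, 1).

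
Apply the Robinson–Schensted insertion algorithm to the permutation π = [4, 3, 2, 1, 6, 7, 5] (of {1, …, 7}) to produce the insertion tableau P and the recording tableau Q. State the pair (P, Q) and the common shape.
P = [1, 5, 7] / [2, 6] / [3] / [4];  Q = [1, 5, 6] / [2, 7] / [3] / [4];  common shape = (3, 2, 1, 1)

Row-insert the values π_1, π_2, … into P one at a time, bumping the leftmost entry strictly greater than the inserted value down to the next row. The recording tableau Q records, in position (i, j), the step at which that cell was added to P.
  Insert 4 (step 1): P = [4];  Q = [1]
  Insert 3 (step 2): P = [3] / [4];  Q = [1] / [2]
  Insert 2 (step 3): P = [2] / [3] / [4];  Q = [1] / [2] / [3]
  Insert 1 (step 4): P = [1] / [2] / [3] / [4];  Q = [1] / [2] / [3] / [4]
  Insert 6 (step 5): P = [1, 6] / [2] / [3] / [4];  Q = [1, 5] / [2] / [3] / [4]
  Insert 7 (step 6): P = [1, 6, 7] / [2] / [3] / [4];  Q = [1, 5, 6] / [2] / [3] / [4]
  Insert 5 (step 7): P = [1, 5, 7] / [2, 6] / [3] / [4];  Q = [1, 5, 6] / [2, 7] / [3] / [4]
Final shape: (3, 2, 1, 1).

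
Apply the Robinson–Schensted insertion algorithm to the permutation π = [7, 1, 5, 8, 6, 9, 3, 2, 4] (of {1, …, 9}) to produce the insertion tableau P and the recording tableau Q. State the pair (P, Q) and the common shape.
P = [1, 2, 4, 9] / [3, 6] / [5, 8] / [7];  Q = [1, 3, 4, 6] / [2, 5] / [7, 9] / [8];  common shape = (4, 2, 2, 1)

Row-insert the values π_1, π_2, … into P one at a time, bumping the leftmost entry strictly greater than the inserted value down to the next row. The recording tableau Q records, in position (i, j), the step at which that cell was added to P.
  Insert 7 (step 1): P = [7];  Q = [1]
  Insert 1 (step 2): P = [1] / [7];  Q = [1] / [2]
  Insert 5 (step 3): P = [1, 5] / [7];  Q = [1, 3] / [2]
  Insert 8 (step 4): P = [1, 5, 8] / [7];  Q = [1, 3, 4] / [2]
  Insert 6 (step 5): P = [1, 5, 6] / [7, 8];  Q = [1, 3, 4] / [2, 5]
  Insert 9 (step 6): P = [1, 5, 6, 9] / [7, 8];  Q = [1, 3, 4, 6] / [2, 5]
  Insert 3 (step 7): P = [1, 3, 6, 9] / [5, 8] / [7];  Q = [1, 3, 4, 6] / [2, 5] / [7]
  Insert 2 (step 8): P = [1, 2, 6, 9] / [3, 8] / [5] / [7];  Q = [1, 3, 4, 6] / [2, 5] / [7] / [8]
  Insert 4 (step 9): P = [1, 2, 4, 9] / [3, 6] / [5, 8] / [7];  Q = [1, 3, 4, 6] / [2, 5] / [7, 9] / [8]
Final shape: (4, 2, 2, 1).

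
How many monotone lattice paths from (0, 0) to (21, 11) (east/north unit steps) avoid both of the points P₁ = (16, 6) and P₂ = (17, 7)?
Number of paths = 96440544

Inclusion–exclusion. Total paths: C(32, 21) = 129024480. Through P₁: C(22, 16)·C(10, 5) = 18802476. Through P₂: C(24, 17)·C(8, 4) = 24227280. Since P₁ is strictly southwest of P₂, a monotone path through both must visit P₁ then P₂; paths through both = C(22, 16)·C(2, 1)·C(8, 4) = 10445820. Avoid both = 129024480 − 18802476 − 24227280 + 10445820 = 96440544.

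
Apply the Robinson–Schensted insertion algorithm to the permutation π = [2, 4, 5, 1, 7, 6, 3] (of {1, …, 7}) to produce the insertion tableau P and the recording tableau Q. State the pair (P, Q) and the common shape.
P = [1, 3, 5, 6] / [2, 4] / [7];  Q = [1, 2, 3, 5] / [4, 6] / [7];  common shape = (4, 2, 1)

Row-insert the values π_1, π_2, … into P one at a time, bumping the leftmost entry strictly greater than the inserted value down to the next row. The recording tableau Q records, in position (i, j), the step at which that cell was added to P.
  Insert 2 (step 1): P = [2];  Q = [1]
  Insert 4 (step 2): P = [2, 4];  Q = [1, 2]
  Insert 5 (step 3): P = [2, 4, 5];  Q = [1, 2, 3]
  Insert 1 (step 4): P = [1, 4, 5] / [2];  Q = [1, 2, 3] / [4]
  Insert 7 (step 5): P = [1, 4, 5, 7] / [2];  Q = [1, 2, 3, 5] / [4]
  Insert 6 (step 6): P = [1, 4, 5, 6] / [2, 7];  Q = [1, 2, 3, 5] / [4, 6]
  Insert 3 (step 7): P = [1, 3, 5, 6] / [2, 4] / [7];  Q = [1, 2, 3, 5] / [4, 6] / [7]
Final shape: (4, 2, 1).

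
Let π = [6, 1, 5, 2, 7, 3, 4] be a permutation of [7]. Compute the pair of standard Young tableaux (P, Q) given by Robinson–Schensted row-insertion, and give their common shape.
P = [1, 2, 3, 4] / [5, 7] / [6];  Q = [1, 3, 5, 7] / [2, 6] / [4];  common shape = (4, 2, 1)

Row-insert the values π_1, π_2, … into P one at a time, bumping the leftmost entry strictly greater than the inserted value down to the next row. The recording tableau Q records, in position (i, j), the step at which that cell was added to P.
  Insert 6 (step 1): P = [6];  Q = [1]
  Insert 1 (step 2): P = [1] / [6];  Q = [1] / [2]
  Insert 5 (step 3): P = [1, 5] / [6];  Q = [1, 3] / [2]
  Insert 2 (step 4): P = [1, 2] / [5] / [6];  Q = [1, 3] / [2] / [4]
  Insert 7 (step 5): P = [1, 2, 7] / [5] / [6];  Q = [1, 3, 5] / [2] / [4]
  Insert 3 (step 6): P = [1, 2, 3] / [5, 7] / [6];  Q = [1, 3, 5] / [2, 6] / [4]
  Insert 4 (step 7): P = [1, 2, 3, 4] / [5, 7] / [6];  Q = [1, 3, 5, 7] / [2, 6] / [4]
Final shape: (4, 2, 1).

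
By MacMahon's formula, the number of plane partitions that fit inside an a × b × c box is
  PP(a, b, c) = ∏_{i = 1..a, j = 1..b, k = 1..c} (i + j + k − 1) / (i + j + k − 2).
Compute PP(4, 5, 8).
PP(4, 5, 8) = 4789851066

Evaluate the triple product over i = 1..4, j = 1..5, k = 1..8. The factors are (2/1) · (3/2) · (4/3) · (5/4) · (6/5) · (7/6) · (8/7) · (9/8) · … (160 factors total). The numerators and denominators telescope so the product is an integer; carrying out the multiplication exactly gives PP(4, 5, 8) = 4789851066.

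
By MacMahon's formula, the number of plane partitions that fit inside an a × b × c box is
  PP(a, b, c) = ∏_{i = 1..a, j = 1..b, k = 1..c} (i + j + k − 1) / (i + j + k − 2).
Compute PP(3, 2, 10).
PP(3, 2, 10) = 26026

Evaluate the triple product over i = 1..3, j = 1..2, k = 1..10. The factors are (2/1) · (3/2) · (4/3) · (5/4) · (6/5) · (7/6) · (8/7) · (9/8) · … (60 factors total). The numerators and denominators telescope so the product is an integer; carrying out the multiplication exactly gives PP(3, 2, 10) = 26026.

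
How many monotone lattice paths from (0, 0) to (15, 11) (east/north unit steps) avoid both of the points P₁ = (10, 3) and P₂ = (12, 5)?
Number of paths = 6982430

Inclusion–exclusion. Total paths: C(26, 15) = 7726160. Through P₁: C(13, 10)·C(13, 5) = 368082. Through P₂: C(17, 12)·C(9, 3) = 519792. Since P₁ is strictly southwest of P₂, a monotone path through both must visit P₁ then P₂; paths through both = C(13, 10)·C(4, 2)·C(9, 3) = 144144. Avoid both = 7726160 − 368082 − 519792 + 144144 = 6982430.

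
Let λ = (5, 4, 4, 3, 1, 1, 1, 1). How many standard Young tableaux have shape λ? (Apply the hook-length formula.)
# SYT of shape (5, 4, 4, 3, 1, 1, 1, 1) = 83140200

Hook-length formula: f^λ = n! / Π hook(c), product over all cells c of the Young diagram. For λ = (5, 4, 4, 3, 1, 1, 1, 1), n = 20 boxes. Hook lengths by row (left-to-right, top-to-bottom): [12, 7, 6, 4, 1]; [10, 5, 4, 2]; [9, 4, 3, 1]; [7, 2, 1]; [4]; [3]; [2]; [1]. Product of hooks = 29262643200. So f^λ = 20! / 29262643200 = 2432902008176640000 / 29262643200 = 83140200.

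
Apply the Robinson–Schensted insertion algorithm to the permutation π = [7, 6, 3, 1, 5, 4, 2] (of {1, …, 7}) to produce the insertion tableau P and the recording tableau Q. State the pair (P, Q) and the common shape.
P = [1, 2] / [3, 4] / [5] / [6] / [7];  Q = [1, 5] / [2, 6] / [3] / [4] / [7];  common shape = (2, 2, 1, 1, 1)

Row-insert the values π_1, π_2, … into P one at a time, bumping the leftmost entry strictly greater than the inserted value down to the next row. The recording tableau Q records, in position (i, j), the step at which that cell was added to P.
  Insert 7 (step 1): P = [7];  Q = [1]
  Insert 6 (step 2): P = [6] / [7];  Q = [1] / [2]
  Insert 3 (step 3): P = [3] / [6] / [7];  Q = [1] / [2] / [3]
  Insert 1 (step 4): P = [1] / [3] / [6] / [7];  Q = [1] / [2] / [3] / [4]
  Insert 5 (step 5): P = [1, 5] / [3] / [6] / [7];  Q = [1, 5] / [2] / [3] / [4]
  Insert 4 (step 6): P = [1, 4] / [3, 5] / [6] / [7];  Q = [1, 5] / [2, 6] / [3] / [4]
  Insert 2 (step 7): P = [1, 2] / [3, 4] / [5] / [6] / [7];  Q = [1, 5] / [2, 6] / [3] / [4] / [7]
Final shape: (2, 2, 1, 1, 1).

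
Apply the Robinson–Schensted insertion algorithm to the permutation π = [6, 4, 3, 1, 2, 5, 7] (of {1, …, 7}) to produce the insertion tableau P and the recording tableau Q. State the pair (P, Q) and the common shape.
P = [1, 2, 5, 7] / [3] / [4] / [6];  Q = [1, 5, 6, 7] / [2] / [3] / [4];  common shape = (4, 1, 1, 1)

Row-insert the values π_1, π_2, … into P one at a time, bumping the leftmost entry strictly greater than the inserted value down to the next row. The recording tableau Q records, in position (i, j), the step at which that cell was added to P.
  Insert 6 (step 1): P = [6];  Q = [1]
  Insert 4 (step 2): P = [4] / [6];  Q = [1] / [2]
  Insert 3 (step 3): P = [3] / [4] / [6];  Q = [1] / [2] / [3]
  Insert 1 (step 4): P = [1] / [3] / [4] / [6];  Q = [1] / [2] / [3] / [4]
  Insert 2 (step 5): P = [1, 2] / [3] / [4] / [6];  Q = [1, 5] / [2] / [3] / [4]
  Insert 5 (step 6): P = [1, 2, 5] / [3] / [4] / [6];  Q = [1, 5, 6] / [2] / [3] / [4]
  Insert 7 (step 7): P = [1, 2, 5, 7] / [3] / [4] / [6];  Q = [1, 5, 6, 7] / [2] / [3] / [4]
Final shape: (4, 1, 1, 1).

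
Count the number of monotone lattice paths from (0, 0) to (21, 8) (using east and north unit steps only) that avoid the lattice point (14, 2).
Number of paths = 4086225

Total paths from (0, 0) to (21, 8): C(29, 21) = 4292145. Paths through (14, 2): (paths (0, 0) → (14, 2)) × (paths (14, 2) → (21, 8)) = C(16, 14) · C(13, 7) = 120 · 1716 = 205920. Avoidance count = 4292145 − 205920 = 4086225.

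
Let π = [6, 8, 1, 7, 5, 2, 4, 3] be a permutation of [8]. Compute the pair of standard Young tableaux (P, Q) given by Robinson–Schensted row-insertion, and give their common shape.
P = [1, 2, 3] / [4, 7] / [5] / [6] / [8];  Q = [1, 2, 7] / [3, 4] / [5] / [6] / [8];  common shape = (3, 2, 1, 1, 1)

Row-insert the values π_1, π_2, … into P one at a time, bumping the leftmost entry strictly greater than the inserted value down to the next row. The recording tableau Q records, in position (i, j), the step at which that cell was added to P.
  Insert 6 (step 1): P = [6];  Q = [1]
  Insert 8 (step 2): P = [6, 8];  Q = [1, 2]
  Insert 1 (step 3): P = [1, 8] / [6];  Q = [1, 2] / [3]
  Insert 7 (step 4): P = [1, 7] / [6, 8];  Q = [1, 2] / [3, 4]
  Insert 5 (step 5): P = [1, 5] / [6, 7] / [8];  Q = [1, 2] / [3, 4] / [5]
  Insert 2 (step 6): P = [1, 2] / [5, 7] / [6] / [8];  Q = [1, 2] / [3, 4] / [5] / [6]
  Insert 4 (step 7): P = [1, 2, 4] / [5, 7] / [6] / [8];  Q = [1, 2, 7] / [3, 4] / [5] / [6]
  Insert 3 (step 8): P = [1, 2, 3] / [4, 7] / [5] / [6] / [8];  Q = [1, 2, 7] / [3, 4] / [5] / [6] / [8]
Final shape: (3, 2, 1, 1, 1).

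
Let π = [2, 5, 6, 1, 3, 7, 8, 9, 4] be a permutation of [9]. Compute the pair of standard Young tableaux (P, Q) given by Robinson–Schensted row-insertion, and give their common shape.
P = [1, 3, 4, 7, 8, 9] / [2, 5, 6];  Q = [1, 2, 3, 6, 7, 8] / [4, 5, 9];  common shape = (6, 3)

Row-insert the values π_1, π_2, … into P one at a time, bumping the leftmost entry strictly greater than the inserted value down to the next row. The recording tableau Q records, in position (i, j), the step at which that cell was added to P.
  Insert 2 (step 1): P = [2];  Q = [1]
  Insert 5 (step 2): P = [2, 5];  Q = [1, 2]
  Insert 6 (step 3): P = [2, 5, 6];  Q = [1, 2, 3]
  Insert 1 (step 4): P = [1, 5, 6] / [2];  Q = [1, 2, 3] / [4]
  Insert 3 (step 5): P = [1, 3, 6] / [2, 5];  Q = [1, 2, 3] / [4, 5]
  Insert 7 (step 6): P = [1, 3, 6, 7] / [2, 5];  Q = [1, 2, 3, 6] / [4, 5]
  Insert 8 (step 7): P = [1, 3, 6, 7, 8] / [2, 5];  Q = [1, 2, 3, 6, 7] / [4, 5]
  Insert 9 (step 8): P = [1, 3, 6, 7, 8, 9] / [2, 5];  Q = [1, 2, 3, 6, 7, 8] / [4, 5]
  Insert 4 (step 9): P = [1, 3, 4, 7, 8, 9] / [2, 5, 6];  Q = [1, 2, 3, 6, 7, 8] / [4, 5, 9]
Final shape: (6, 3).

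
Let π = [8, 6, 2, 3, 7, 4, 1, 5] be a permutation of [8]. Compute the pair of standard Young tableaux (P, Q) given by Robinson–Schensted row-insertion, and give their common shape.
P = [1, 3, 4, 5] / [2, 7] / [6] / [8];  Q = [1, 4, 5, 8] / [2, 6] / [3] / [7];  common shape = (4, 2, 1, 1)

Row-insert the values π_1, π_2, … into P one at a time, bumping the leftmost entry strictly greater than the inserted value down to the next row. The recording tableau Q records, in position (i, j), the step at which that cell was added to P.
  Insert 8 (step 1): P = [8];  Q = [1]
  Insert 6 (step 2): P = [6] / [8];  Q = [1] / [2]
  Insert 2 (step 3): P = [2] / [6] / [8];  Q = [1] / [2] / [3]
  Insert 3 (step 4): P = [2, 3] / [6] / [8];  Q = [1, 4] / [2] / [3]
  Insert 7 (step 5): P = [2, 3, 7] / [6] / [8];  Q = [1, 4, 5] / [2] / [3]
  Insert 4 (step 6): P = [2, 3, 4] / [6, 7] / [8];  Q = [1, 4, 5] / [2, 6] / [3]
  Insert 1 (step 7): P = [1, 3, 4] / [2, 7] / [6] / [8];  Q = [1, 4, 5] / [2, 6] / [3] / [7]
  Insert 5 (step 8): P = [1, 3, 4, 5] / [2, 7] / [6] / [8];  Q = [1, 4, 5, 8] / [2, 6] / [3] / [7]
Final shape: (4, 2, 1, 1).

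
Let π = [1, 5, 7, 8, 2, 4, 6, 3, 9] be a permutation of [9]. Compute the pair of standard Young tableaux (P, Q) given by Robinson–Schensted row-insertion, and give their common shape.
P = [1, 2, 3, 6, 9] / [4, 7, 8] / [5];  Q = [1, 2, 3, 4, 9] / [5, 6, 7] / [8];  common shape = (5, 3, 1)

Row-insert the values π_1, π_2, … into P one at a time, bumping the leftmost entry strictly greater than the inserted value down to the next row. The recording tableau Q records, in position (i, j), the step at which that cell was added to P.
  Insert 1 (step 1): P = [1];  Q = [1]
  Insert 5 (step 2): P = [1, 5];  Q = [1, 2]
  Insert 7 (step 3): P = [1, 5, 7];  Q = [1, 2, 3]
  Insert 8 (step 4): P = [1, 5, 7, 8];  Q = [1, 2, 3, 4]
  Insert 2 (step 5): P = [1, 2, 7, 8] / [5];  Q = [1, 2, 3, 4] / [5]
  Insert 4 (step 6): P = [1, 2, 4, 8] / [5, 7];  Q = [1, 2, 3, 4] / [5, 6]
  Insert 6 (step 7): P = [1, 2, 4, 6] / [5, 7, 8];  Q = [1, 2, 3, 4] / [5, 6, 7]
  Insert 3 (step 8): P = [1, 2, 3, 6] / [4, 7, 8] / [5];  Q = [1, 2, 3, 4] / [5, 6, 7] / [8]
  Insert 9 (step 9): P = [1, 2, 3, 6, 9] / [4, 7, 8] / [5];  Q = [1, 2, 3, 4, 9] / [5, 6, 7] / [8]
Final shape: (5, 3, 1).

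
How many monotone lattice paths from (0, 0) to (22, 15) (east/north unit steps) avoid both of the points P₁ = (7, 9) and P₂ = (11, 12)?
Number of paths = 8397008808

Inclusion–exclusion. Total paths: C(37, 22) = 9364199760. Through P₁: C(16, 7)·C(21, 15) = 620780160. Through P₂: C(23, 11)·C(14, 11) = 492156392. Since P₁ is strictly southwest of P₂, a monotone path through both must visit P₁ then P₂; paths through both = C(16, 7)·C(7, 4)·C(14, 11) = 145745600. Avoid both = 9364199760 − 620780160 − 492156392 + 145745600 = 8397008808.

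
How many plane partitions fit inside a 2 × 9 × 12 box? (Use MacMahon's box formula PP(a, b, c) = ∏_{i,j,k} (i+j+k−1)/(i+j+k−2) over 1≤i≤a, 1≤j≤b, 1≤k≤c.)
PP(2, 9, 12) = 14620666060

Evaluate the triple product over i = 1..2, j = 1..9, k = 1..12. The factors are (2/1) · (3/2) · (4/3) · (5/4) · (6/5) · (7/6) · (8/7) · (9/8) · … (216 factors total). The numerators and denominators telescope so the product is an integer; carrying out the multiplication exactly gives PP(2, 9, 12) = 14620666060.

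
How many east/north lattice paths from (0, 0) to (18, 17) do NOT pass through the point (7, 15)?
Number of paths = 4524265218

Total paths from (0, 0) to (18, 17): C(35, 18) = 4537567650. Paths through (7, 15): (paths (0, 0) → (7, 15)) × (paths (7, 15) → (18, 17)) = C(22, 7) · C(13, 11) = 170544 · 78 = 13302432. Avoidance count = 4537567650 − 13302432 = 4524265218.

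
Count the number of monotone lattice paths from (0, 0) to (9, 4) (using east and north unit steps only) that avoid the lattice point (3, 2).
Number of paths = 435

Total paths from (0, 0) to (9, 4): C(13, 9) = 715. Paths through (3, 2): (paths (0, 0) → (3, 2)) × (paths (3, 2) → (9, 4)) = C(5, 3) · C(8, 6) = 10 · 28 = 280. Avoidance count = 715 − 280 = 435.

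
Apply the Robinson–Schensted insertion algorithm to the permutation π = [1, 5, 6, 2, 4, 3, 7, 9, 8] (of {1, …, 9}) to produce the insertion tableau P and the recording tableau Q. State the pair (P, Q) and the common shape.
P = [1, 2, 3, 7, 8] / [4, 6, 9] / [5];  Q = [1, 2, 3, 7, 8] / [4, 5, 9] / [6];  common shape = (5, 3, 1)

Row-insert the values π_1, π_2, … into P one at a time, bumping the leftmost entry strictly greater than the inserted value down to the next row. The recording tableau Q records, in position (i, j), the step at which that cell was added to P.
  Insert 1 (step 1): P = [1];  Q = [1]
  Insert 5 (step 2): P = [1, 5];  Q = [1, 2]
  Insert 6 (step 3): P = [1, 5, 6];  Q = [1, 2, 3]
  Insert 2 (step 4): P = [1, 2, 6] / [5];  Q = [1, 2, 3] / [4]
  Insert 4 (step 5): P = [1, 2, 4] / [5, 6];  Q = [1, 2, 3] / [4, 5]
  Insert 3 (step 6): P = [1, 2, 3] / [4, 6] / [5];  Q = [1, 2, 3] / [4, 5] / [6]
  Insert 7 (step 7): P = [1, 2, 3, 7] / [4, 6] / [5];  Q = [1, 2, 3, 7] / [4, 5] / [6]
  Insert 9 (step 8): P = [1, 2, 3, 7, 9] / [4, 6] / [5];  Q = [1, 2, 3, 7, 8] / [4, 5] / [6]
  Insert 8 (step 9): P = [1, 2, 3, 7, 8] / [4, 6, 9] / [5];  Q = [1, 2, 3, 7, 8] / [4, 5, 9] / [6]
Final shape: (5, 3, 1).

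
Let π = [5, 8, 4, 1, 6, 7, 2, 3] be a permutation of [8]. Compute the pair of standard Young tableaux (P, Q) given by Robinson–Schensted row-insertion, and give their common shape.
P = [1, 2, 3] / [4, 6, 7] / [5, 8];  Q = [1, 2, 6] / [3, 5, 8] / [4, 7];  common shape = (3, 3, 2)

Row-insert the values π_1, π_2, … into P one at a time, bumping the leftmost entry strictly greater than the inserted value down to the next row. The recording tableau Q records, in position (i, j), the step at which that cell was added to P.
  Insert 5 (step 1): P = [5];  Q = [1]
  Insert 8 (step 2): P = [5, 8];  Q = [1, 2]
  Insert 4 (step 3): P = [4, 8] / [5];  Q = [1, 2] / [3]
  Insert 1 (step 4): P = [1, 8] / [4] / [5];  Q = [1, 2] / [3] / [4]
  Insert 6 (step 5): P = [1, 6] / [4, 8] / [5];  Q = [1, 2] / [3, 5] / [4]
  Insert 7 (step 6): P = [1, 6, 7] / [4, 8] / [5];  Q = [1, 2, 6] / [3, 5] / [4]
  Insert 2 (step 7): P = [1, 2, 7] / [4, 6] / [5, 8];  Q = [1, 2, 6] / [3, 5] / [4, 7]
  Insert 3 (step 8): P = [1, 2, 3] / [4, 6, 7] / [5, 8];  Q = [1, 2, 6] / [3, 5, 8] / [4, 7]
Final shape: (3, 3, 2).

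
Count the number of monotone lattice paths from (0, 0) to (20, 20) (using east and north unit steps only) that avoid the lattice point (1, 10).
Number of paths = 137626198710

Total paths from (0, 0) to (20, 20): C(40, 20) = 137846528820. Paths through (1, 10): (paths (0, 0) → (1, 10)) × (paths (1, 10) → (20, 20)) = C(11, 1) · C(29, 19) = 11 · 20030010 = 220330110. Avoidance count = 137846528820 − 220330110 = 137626198710.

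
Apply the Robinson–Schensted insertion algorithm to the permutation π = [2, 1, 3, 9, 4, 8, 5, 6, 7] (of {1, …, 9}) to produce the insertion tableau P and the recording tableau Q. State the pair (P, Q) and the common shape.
P = [1, 3, 4, 5, 6, 7] / [2, 8] / [9];  Q = [1, 3, 4, 6, 8, 9] / [2, 5] / [7];  common shape = (6, 2, 1)

Row-insert the values π_1, π_2, … into P one at a time, bumping the leftmost entry strictly greater than the inserted value down to the next row. The recording tableau Q records, in position (i, j), the step at which that cell was added to P.
  Insert 2 (step 1): P = [2];  Q = [1]
  Insert 1 (step 2): P = [1] / [2];  Q = [1] / [2]
  Insert 3 (step 3): P = [1, 3] / [2];  Q = [1, 3] / [2]
  Insert 9 (step 4): P = [1, 3, 9] / [2];  Q = [1, 3, 4] / [2]
  Insert 4 (step 5): P = [1, 3, 4] / [2, 9];  Q = [1, 3, 4] / [2, 5]
  Insert 8 (step 6): P = [1, 3, 4, 8] / [2, 9];  Q = [1, 3, 4, 6] / [2, 5]
  Insert 5 (step 7): P = [1, 3, 4, 5] / [2, 8] / [9];  Q = [1, 3, 4, 6] / [2, 5] / [7]
  Insert 6 (step 8): P = [1, 3, 4, 5, 6] / [2, 8] / [9];  Q = [1, 3, 4, 6, 8] / [2, 5] / [7]
  Insert 7 (step 9): P = [1, 3, 4, 5, 6, 7] / [2, 8] / [9];  Q = [1, 3, 4, 6, 8, 9] / [2, 5] / [7]
Final shape: (6, 2, 1).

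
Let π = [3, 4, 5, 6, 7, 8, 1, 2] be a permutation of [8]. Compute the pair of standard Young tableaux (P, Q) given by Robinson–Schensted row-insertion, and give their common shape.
P = [1, 2, 5, 6, 7, 8] / [3, 4];  Q = [1, 2, 3, 4, 5, 6] / [7, 8];  common shape = (6, 2)

Row-insert the values π_1, π_2, … into P one at a time, bumping the leftmost entry strictly greater than the inserted value down to the next row. The recording tableau Q records, in position (i, j), the step at which that cell was added to P.
  Insert 3 (step 1): P = [3];  Q = [1]
  Insert 4 (step 2): P = [3, 4];  Q = [1, 2]
  Insert 5 (step 3): P = [3, 4, 5];  Q = [1, 2, 3]
  Insert 6 (step 4): P = [3, 4, 5, 6];  Q = [1, 2, 3, 4]
  Insert 7 (step 5): P = [3, 4, 5, 6, 7];  Q = [1, 2, 3, 4, 5]
  Insert 8 (step 6): P = [3, 4, 5, 6, 7, 8];  Q = [1, 2, 3, 4, 5, 6]
  Insert 1 (step 7): P = [1, 4, 5, 6, 7, 8] / [3];  Q = [1, 2, 3, 4, 5, 6] / [7]
  Insert 2 (step 8): P = [1, 2, 5, 6, 7, 8] / [3, 4];  Q = [1, 2, 3, 4, 5, 6] / [7, 8]
Final shape: (6, 2).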